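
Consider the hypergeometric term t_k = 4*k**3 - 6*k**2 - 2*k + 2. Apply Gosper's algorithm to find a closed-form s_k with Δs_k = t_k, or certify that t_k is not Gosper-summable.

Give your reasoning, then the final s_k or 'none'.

s_k = k*(k**3 - 4*k**2 + 3*k + 2)

r(k) = (2*k**3 + 3*k**2 - k - 1)/(2*k**3 - 3*k**2 - k + 1) after simplifying.
Take A(k)=1, B(k)=1, C(k)=k**3 - 3*k**2/2 - k/2 + 1/2.
Key eq: (1)·f(k+1) = (1)·f(k) + (k**3 - 3*k**2/2 - k/2 + 1/2).
From deg A=0, deg B=0, deg C=3: d=4.
Coefficient equations give f(k) = k*(k - 2)*(k**2 - 2*k - 1)/4.
Get s_k = R·t_k = k*(k**3 - 4*k**2 + 3*k + 2) with R(k) = B(k−1)f(k)/C(k) = k*(k - 2)*(k**2 - 2*k - 1)/(2*(2*k - 1)*(k**2 - k - 1)).
s_(k+1) − s_k = 4*k**3 - 6*k**2 - 2*k + 2 = t_k.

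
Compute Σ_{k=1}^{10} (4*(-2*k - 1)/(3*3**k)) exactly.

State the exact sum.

Σ = -157448/59049

The ratio is (2*k + 3)/(3*(2*k + 1)).
Normal form (A,B,C) = (1/3, 1, k + 1/2).
Solve (1/3)·f(k+1) − (1)·f(k) = k + 1/2.
deg f ≤ 1 (via 0,0,1).
Match coefficients ⇒ f(k) = -3*(k + 1)/2.
Then R = B(k−1)f/C = -3*(k + 1)/(2*k + 1), so s_k = R(k)·t_k = 4*(k + 1)/3**k.
Check: Δs_k = 4*(-2*k - 1)/(3*3**k). ✓
Σ_(k=1)^(10) t_k = s_(11) − s_(1) = 16/59049 − (8/3) = -157448/59049.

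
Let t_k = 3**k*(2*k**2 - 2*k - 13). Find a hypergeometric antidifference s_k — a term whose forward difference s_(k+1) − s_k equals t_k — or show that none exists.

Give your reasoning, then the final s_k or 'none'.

Compute t_(k+1)/t_k: get 3*(2*k**2 + 2*k - 13)/(2*k**2 - 2*k - 13).
A = 3, B = 1, C = k**2 - k - 13/2.
Solve (3)·f(k+1) − (1)·f(k) = k**2 - k - 13/2.
Degrees (0,0,2) ⇒ d ≤ 2.
Solving with deg f ≤ 2: f(k) = (k**2 - 4*k - 2)/2.
Get s_k = R·t_k = 3**k*(k**2 - 4*k - 2) with R(k) = B(k−1)f(k)/C(k) = (k**2 - 4*k - 2)/(2*k**2 - 2*k - 13).
Check: Δs_k = 3**k*(2*k**2 - 2*k - 13). ✓

s_k = 3**k*(k**2 - 4*k - 2)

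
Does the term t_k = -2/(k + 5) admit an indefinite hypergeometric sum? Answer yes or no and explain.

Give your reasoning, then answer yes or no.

r(k) = (k + 5)/(k + 6) after simplifying.
Take A(k)=k + 5, B(k)=k + 6, C(k)=1.
f must satisfy (k + 5)·f(k+1) − (k + 5)·f(k) = 1.
Bound: deg f ≤ 0.
Write f(k) = c0. Then LHS − RHS = -1, requiring -1 = 0: contradictory. No certificate.

No — the linear system for f has no solution.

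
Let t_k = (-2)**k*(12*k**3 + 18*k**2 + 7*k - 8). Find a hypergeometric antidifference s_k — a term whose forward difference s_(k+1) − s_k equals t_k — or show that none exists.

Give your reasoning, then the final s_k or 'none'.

s_k = (-2)**k*(-4*k**3 + 2*k**2 + 3*k + 2)

Ratio r(k) = 2*(-12*k**3 - 54*k**2 - 79*k - 29)/(12*k**3 + 18*k**2 + 7*k - 8).
A = -2, B = 1, C = k**3 + 3*k**2/2 + 7*k/12 - 2/3.
Solve (-2)·f(k+1) − (1)·f(k) = k**3 + 3*k**2/2 + 7*k/12 - 2/3.
deg f ≤ 3 (via 0,0,3).
Coefficient equations give f(k) = -(4*k**3 - 2*k**2 - 3*k - 2)/12.
Certificate R = B(k−1)f/C = -(4*k**3 - 2*k**2 - 3*k - 2)/(12*k**3 + 18*k**2 + 7*k - 8) gives s_k = (-2)**k*(-4*k**3 + 2*k**2 + 3*k + 2).
s_(k+1) − s_k = (-2)**k*(12*k**3 + 18*k**2 + 7*k - 8) = t_k.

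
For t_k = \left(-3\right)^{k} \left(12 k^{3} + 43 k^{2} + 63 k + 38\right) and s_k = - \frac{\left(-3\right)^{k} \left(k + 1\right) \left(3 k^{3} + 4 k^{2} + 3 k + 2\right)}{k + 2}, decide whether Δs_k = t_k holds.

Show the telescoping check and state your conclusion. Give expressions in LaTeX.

Invalid: residual \frac{\left(-3\right)^{k} \left(- 12 k^{4} - 70 k^{3} - 153 k^{2} - 167 k - 78\right)}{k^{2} + 5 k + 6} ≠ 0.

s_(k+1) = 3*(-3)**k*(3*k**4 + 19*k**3 + 46*k**2 + 52*k + 24)/(k + 3)
s_(k+1) − s_k = (-3)**k*(12*k**5 + 91*k**4 + 280*k**3 + 458*k**2 + 401*k + 150)/(k**2 + 5*k + 6)
(s_(k+1) − s_k) − t_k = (-3)**k*(-12*k**4 - 70*k**3 - 153*k**2 - 167*k - 78)/(k**2 + 5*k + 6)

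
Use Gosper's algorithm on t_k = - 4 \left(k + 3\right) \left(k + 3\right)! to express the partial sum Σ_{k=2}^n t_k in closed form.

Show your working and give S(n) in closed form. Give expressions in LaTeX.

S(n) = 480 - 4 \left(n + 4\right)!

The ratio is (k + 4)**2/(k + 3).
Normal form (A,B,C) = (k + 4, 1, k + 3).
Key eq: (k + 4)·f(k+1) = (1)·f(k) + (k + 3).
Degrees (1,0,1) ⇒ d ≤ 0.
Solving with deg f ≤ 0: f(k) = 1.
Get s_k = R·t_k = -4*factorial(k + 3) with R(k) = B(k−1)f(k)/C(k) = 1/(k + 3).
s_(k+1) − s_k = -4*(k + 3)*factorial(k + 3) = t_k.
s_(n+1) = -4*factorial(n + 4) and s_(2) = -480, so S(n) = 480 - 4*factorial(n + 4).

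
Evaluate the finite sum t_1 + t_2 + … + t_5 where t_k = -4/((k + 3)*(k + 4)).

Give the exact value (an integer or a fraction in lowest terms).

r(k) = (k + 3)/(k + 5) after simplifying.
Gosper form: A/B · C(k+1)/C(k) with A=k + 3, B=k + 5, C=1.
Need (k + 3)·f(k+1) − (k + 4)·f(k) = 1.
deg f ≤ 1 (via 1,1,0).
Match coefficients ⇒ f(k) = k/3.
So s_k = (B(k−1)f/C)·t_k = (k*(k + 4)/3)·t_k = -4*k/(3*k + 9).
s_(k+1) − s_k = -4/(k**2 + 7*k + 12) = t_k.
Evaluate s at k=6 and k=1: -8/9 and -1/3; difference -5/9.

Σ = -5/9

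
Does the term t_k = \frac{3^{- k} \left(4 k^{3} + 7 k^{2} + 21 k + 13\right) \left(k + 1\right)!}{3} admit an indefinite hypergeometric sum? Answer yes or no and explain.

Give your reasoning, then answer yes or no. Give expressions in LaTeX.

Yes. s_k = 3^{- k} \left(4 k^{2} + 3 k + 1\right) \left(k + 1\right)!.

Ratio r(k) = (4*k**4 + 27*k**3 + 85*k**2 + 139*k + 90)/(3*(4*k**3 + 7*k**2 + 21*k + 13)).
Factor: A=k/3 + 2/3; B=1; C=k**3 + 7*k**2/4 + 21*k/4 + 13/4.
Key eq: (k/3 + 2/3)·f(k+1) = (1)·f(k) + (k**3 + 7*k**2/4 + 21*k/4 + 13/4).
Degrees (1,0,3) ⇒ d ≤ 2.
Coefficient equations give f(k) = 3*(4*k**2 + 3*k + 1)/4.
R(k) = B(k−1)·f(k)/C(k) = 3*(4*k**2 + 3*k + 1)/(4*k**3 + 7*k**2 + 21*k + 13); s_k = R·t_k = (4*k**2 + 3*k + 1)*factorial(k + 1)/3**k.
s_(k+1) − s_k = (4*k**3 + 7*k**2 + 21*k + 13)*factorial(k + 1)/(3*3**k) = t_k.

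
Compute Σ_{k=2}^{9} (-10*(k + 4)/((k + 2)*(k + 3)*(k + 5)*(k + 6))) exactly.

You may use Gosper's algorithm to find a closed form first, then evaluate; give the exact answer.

Σ = -19/126

t_(k+1)/t_k = (k + 2)*(k + 5)**2/((k + 4)**2*(k + 7)).
Take A(k)=k + 2, B(k)=k + 7, C(k)=k**2 + 8*k + 16.
Key eq: (k + 2)·f(k+1) = (k + 6)·f(k) + (k**2 + 8*k + 16).
d = 4 from the (1,1,2) case.
Solving with deg f ≤ 4: f(k) = k*(k + 3)*(k + 4)*(k + 7)/20.
Certificate R = B(k−1)f/C = k*(k + 3)*(k + 6)*(k + 7)/(20*(k + 4)) gives s_k = k*(-k - 7)/(2*(k**2 + 7*k + 10)).
Verify: 10*(-k - 4)/(k**4 + 16*k**3 + 91*k**2 + 216*k + 180) matches t_k.
Σ_(k=2)^(9) t_k = s_(10) − s_(2) = -17/36 − (-9/28) = -19/126.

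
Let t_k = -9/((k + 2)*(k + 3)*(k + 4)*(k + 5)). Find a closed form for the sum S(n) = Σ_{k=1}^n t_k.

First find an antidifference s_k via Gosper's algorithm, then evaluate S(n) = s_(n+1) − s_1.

S(n) = n*(-n**2 - 12*n - 47)/(20*(n**3 + 12*n**2 + 47*n + 60))

r(k) = (k + 2)/(k + 6) after simplifying.
So A=k + 2 and B=k + 6, with C=1.
Need (k + 2)·f(k+1) − (k + 5)·f(k) = 1.
Degrees (1,1,0) ⇒ d ≤ 3.
A polynomial solution: f(k) = k*(k**2 + 9*k + 26)/72.
R(k) = B(k−1)·f(k)/C(k) = k*(k + 5)*(k**2 + 9*k + 26)/72; s_k = R·t_k = k*(-k**2 - 9*k - 26)/(8*(k + 2)*(k + 3)*(k + 4)).
s_(k+1) − s_k = -9/(k**4 + 14*k**3 + 71*k**2 + 154*k + 120) = t_k.
Evaluate: s_(n+1) = (-n**3 - 12*n**2 - 47*n - 36)/(8*(n**3 + 12*n**2 + 47*n + 60)); subtract s_(1) = -3/40 ⇒ S(n) = n*(-n**2 - 12*n - 47)/(20*(n**3 + 12*n**2 + 47*n + 60)).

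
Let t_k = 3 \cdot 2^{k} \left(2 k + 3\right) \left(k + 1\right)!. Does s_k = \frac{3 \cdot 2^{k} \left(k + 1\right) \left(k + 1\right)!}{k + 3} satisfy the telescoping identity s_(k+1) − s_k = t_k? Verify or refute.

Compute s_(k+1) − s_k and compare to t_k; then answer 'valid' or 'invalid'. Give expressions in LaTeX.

Invalid: residual - \frac{6 \cdot 2^{k} \left(2 k^{2} + 9 k + 8\right) \left(k + 1\right)!}{\left(k + 3\right) \left(k + 4\right)} ≠ 0.

s_(k+1) = 6*2**k*(k + 2)*factorial(k + 2)/(k + 4)
s_(k+1) − s_k = 3*2**k*(2*k**3 + 13*k**2 + 27*k + 20)*factorial(k + 1)/((k + 3)*(k + 4))
(s_(k+1) − s_k) − t_k = -6*2**k*(2*k**2 + 9*k + 8)*factorial(k + 1)/((k + 3)*(k + 4))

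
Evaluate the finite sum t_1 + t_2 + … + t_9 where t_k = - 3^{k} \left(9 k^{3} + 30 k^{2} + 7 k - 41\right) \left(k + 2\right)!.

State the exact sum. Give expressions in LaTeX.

Compute t_(k+1)/t_k: get 3*(9*k**4 + 84*k**3 + 265*k**2 + 287*k + 15)/(9*k**3 + 30*k**2 + 7*k - 41).
A = 3*k + 9, B = 1, C = k**3 + 10*k**2/3 + 7*k/9 - 41/9.
f must satisfy (3*k + 9)·f(k+1) − (1)·f(k) = k**3 + 10*k**2/3 + 7*k/9 - 41/9.
deg f ≤ 2 (via 1,0,3).
Solving with deg f ≤ 2: f(k) = (k - 2)*(3*k + 2)/9.
Certificate R = B(k−1)f/C = (k - 2)*(3*k + 2)/(9*k**3 + 30*k**2 + 7*k - 41) gives s_k = -3**k*(k - 2)*(3*k + 2)*factorial(k + 2).
Δs = -3**k*(9*k**3 + 30*k**2 + 7*k - 41)*factorial(k + 2), as required.
Telescoping: Σ = s_(10) − s_(1) = -7240848762470400 − (90) = -7240848762470490.

Σ = -7240848762470490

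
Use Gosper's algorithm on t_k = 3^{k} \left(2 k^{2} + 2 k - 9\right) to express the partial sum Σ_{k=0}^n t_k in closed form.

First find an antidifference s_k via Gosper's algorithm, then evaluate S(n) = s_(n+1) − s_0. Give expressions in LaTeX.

S(n) = 3 \cdot 3^{n} n^{2} - 12 \cdot 3^{n} + 3

t_(k+1)/t_k = 3*(2*k**2 + 6*k - 5)/(2*k**2 + 2*k - 9).
So A=3 and B=1, with C=k**2 + k - 9/2.
f must satisfy (3)·f(k+1) − (1)·f(k) = k**2 + k - 9/2.
Degrees (0,0,2) ⇒ d ≤ 2.
Match coefficients ⇒ f(k) = (k - 3)*(k + 1)/2.
So s_k = (B(k−1)f/C)·t_k = ((k - 3)*(k + 1)/(2*k**2 + 2*k - 9))·t_k = 3**k*(k**2 - 2*k - 3).
s_(k+1) − s_k = 3**k*(2*k**2 + 2*k - 9) = t_k.
Evaluate: s_(n+1) = 3**(n + 1)*(n**2 - 4); subtract s_(0) = -3 ⇒ S(n) = 3*3**n*n**2 - 12*3**n + 3.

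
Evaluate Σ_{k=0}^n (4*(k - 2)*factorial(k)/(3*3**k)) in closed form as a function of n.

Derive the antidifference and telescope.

S(n) = -4 + 4*factorial(n + 1)/(3*3**n)

Step 1: r(k) = (k**2 - 1)/(3*(k - 2)).
Take A(k)=k/3 + 1/3, B(k)=1, C(k)=k - 2.
Set up (k/3 + 1/3)·f(k+1) − (1)·f(k) − (k - 2) = 0.
From deg A=1, deg B=0, deg C=1: d=0.
Match coefficients ⇒ f(k) = 3.
So s_k = (B(k−1)f/C)·t_k = (3/(k - 2))·t_k = 4*factorial(k)/3**k.
Verify: 4*(k - 2)*factorial(k)/(3*3**k) matches t_k.
s_(n+1) = 4*3**(-n - 1)*factorial(n + 1) and s_(0) = 4, so S(n) = -4 + 4*factorial(n + 1)/(3*3**n).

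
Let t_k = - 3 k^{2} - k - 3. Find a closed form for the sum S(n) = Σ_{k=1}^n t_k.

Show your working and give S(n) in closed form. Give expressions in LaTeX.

S(n) = n \left(- n^{2} - 2 n - 4\right)

Step 1: r(k) = (k + 3*(k + 1)**2 + 4)/(3*k**2 + k + 3).
So A=1 and B=1, with C=k**2 + k/3 + 1.
Need (1)·f(k+1) − (1)·f(k) = k**2 + k/3 + 1.
d = 3 from the (0,0,2) case.
Match coefficients ⇒ f(k) = k*(k**2 - k + 3)/3.
So s_k = (B(k−1)f/C)·t_k = (k*(k**2 - k + 3)/(3*k**2 + k + 3))·t_k = k*(-k**2 + k - 3).
Check: Δs_k = -3*k**2 - k - 3. ✓
s_(n+1) = -n**3 - 2*n**2 - 4*n - 3 and s_(1) = -3, so S(n) = n*(-n**2 - 2*n - 4).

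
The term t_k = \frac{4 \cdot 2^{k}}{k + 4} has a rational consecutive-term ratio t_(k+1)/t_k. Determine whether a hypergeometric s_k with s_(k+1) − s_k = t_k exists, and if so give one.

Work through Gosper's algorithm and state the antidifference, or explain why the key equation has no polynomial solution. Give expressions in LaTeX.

not Gosper-summable; s_k does not exist

r(k) = 2*(k + 4)/(k + 5) after simplifying.
So A=2*k + 8 and B=k + 5, with C=1.
Set up (2*k + 8)·f(k+1) − (k + 4)·f(k) − (1) = 0.
Degrees (1,1,0) ⇒ d ≤ -1.
deg f ≤ -1 is impossible — no certificate.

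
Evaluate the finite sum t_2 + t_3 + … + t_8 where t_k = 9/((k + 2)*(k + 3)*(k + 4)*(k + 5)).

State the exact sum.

Compute t_(k+1)/t_k: get (k + 2)/(k + 6).
A = k + 2, B = k + 6, C = 1.
Need (k + 2)·f(k+1) − (k + 5)·f(k) = 1.
d = 3 from the (1,1,0) case.
Solve for f: f(k) = k*(k**2 + 9*k + 26)/72 (degree 3 ≤ 3).
R(k) = B(k−1)·f(k)/C(k) = k*(k + 5)*(k**2 + 9*k + 26)/72; s_k = R·t_k = k*(k**2 + 9*k + 26)/(8*(k + 2)*(k + 3)*(k + 4)).
Verify: 9/(k**4 + 14*k**3 + 71*k**2 + 154*k + 120) matches t_k.
Σ_(k=2)^(8) t_k = s_(9) − s_(2) = 141/1144 − (1/10) = 133/5720.

Σ = 133/5720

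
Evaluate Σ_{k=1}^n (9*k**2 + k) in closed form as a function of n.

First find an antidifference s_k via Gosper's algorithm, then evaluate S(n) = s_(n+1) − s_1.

S(n) = n*(3*n**2 + 5*n + 2)

The ratio is (k + 9*(k + 1)**2 + 1)/(k*(9*k + 1)).
So A=1 and B=1, with C=k**2 + k/9.
Set up (1)·f(k+1) − (1)·f(k) − (k**2 + k/9) = 0.
From deg A=0, deg B=0, deg C=2: d=3.
Match coefficients ⇒ f(k) = k*(k - 1)*(3*k - 1)/9.
R(k) = B(k−1)·f(k)/C(k) = (k - 1)*(3*k - 1)/(9*k + 1); s_k = R·t_k = k*(3*k**2 - 4*k + 1).
Verify: k*(9*k + 1) matches t_k.
Evaluate: s_(n+1) = n*(3*n**2 + 5*n + 2); subtract s_(1) = 0 ⇒ S(n) = n*(3*n**2 + 5*n + 2).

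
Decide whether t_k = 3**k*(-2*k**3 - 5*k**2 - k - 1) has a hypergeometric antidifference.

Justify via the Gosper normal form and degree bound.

t_(k+1)/t_k = 3*(2*k**3 + 11*k**2 + 17*k + 9)/(2*k**3 + 5*k**2 + k + 1).
Normal form (A,B,C) = (3, 1, k**3 + 5*k**2/2 + k/2 + 1/2).
Set up (3)·f(k+1) − (1)·f(k) − (k**3 + 5*k**2/2 + k/2 + 1/2) = 0.
d = 3 from the (0,0,3) case.
Match coefficients ⇒ f(k) = (k - 1)*(k**2 - k + 1)/2.
Then R = B(k−1)f/C = (k - 1)*(k**2 - k + 1)/(2*k**3 + 5*k**2 + k + 1), so s_k = R(k)·t_k = 3**k*(-k**3 + 2*k**2 - 2*k + 1).
Check: Δs_k = 3**k*(-2*k**3 - 5*k**2 - k - 1). ✓

Yes. s_k = 3**k*(-k**3 + 2*k**2 - 2*k + 1).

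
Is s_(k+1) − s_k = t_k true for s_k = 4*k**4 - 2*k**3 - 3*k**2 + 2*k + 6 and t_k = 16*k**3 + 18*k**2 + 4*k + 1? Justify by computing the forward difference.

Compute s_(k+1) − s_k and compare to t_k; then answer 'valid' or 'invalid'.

Valid — Δs_k = t_k.

s_(k+1) = 4*k**4 + 14*k**3 + 15*k**2 + 6*k + 7
s_(k+1) − s_k = 16*k**3 + 18*k**2 + 4*k + 1
(s_(k+1) − s_k) − t_k = 0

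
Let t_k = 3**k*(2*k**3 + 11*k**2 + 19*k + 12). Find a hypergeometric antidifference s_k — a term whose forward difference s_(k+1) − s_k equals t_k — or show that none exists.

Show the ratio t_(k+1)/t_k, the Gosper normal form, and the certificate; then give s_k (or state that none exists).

r(k) = 3*(2*k**3 + 17*k**2 + 47*k + 44)/(2*k**3 + 11*k**2 + 19*k + 12) after simplifying.
Normal form (A,B,C) = (3, 1, k**3 + 11*k**2/2 + 19*k/2 + 6).
Need (3)·f(k+1) − (1)·f(k) = k**3 + 11*k**2/2 + 19*k/2 + 6.
d = 3 from the (0,0,3) case.
Match coefficients ⇒ f(k) = k*(k**2 + k + 2)/2.
Certificate R = B(k−1)f/C = k*(k**2 + k + 2)/((k + 3)*(2*k**2 + 5*k + 4)) gives s_k = 3**k*k*(k**2 + k + 2).
Δs = 3**k*(2*k**3 + 11*k**2 + 19*k + 12), as required.

s_k = 3**k*k*(k**2 + k + 2)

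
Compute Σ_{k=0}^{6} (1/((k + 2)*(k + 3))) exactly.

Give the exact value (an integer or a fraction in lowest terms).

Σ = 7/18

Ratio r(k) = (k + 2)/(k + 4).
Normal form (A,B,C) = (k + 2, k + 4, 1).
Need (k + 2)·f(k+1) − (k + 3)·f(k) = 1.
From deg A=1, deg B=1, deg C=0: d=1.
A polynomial solution: f(k) = k/2.
Then R = B(k−1)f/C = k*(k + 3)/2, so s_k = R(k)·t_k = k/(2*(k + 2)).
Check: Δs_k = 1/(k**2 + 5*k + 6). ✓
Σ_(k=0)^(6) t_k = s_(7) − s_(0) = 7/18 − (0) = 7/18.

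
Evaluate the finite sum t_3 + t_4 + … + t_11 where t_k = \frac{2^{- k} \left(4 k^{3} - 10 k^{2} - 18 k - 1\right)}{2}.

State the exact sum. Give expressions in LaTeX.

Σ = 55797/4096

t_(k+1)/t_k = (4*k**3 + 2*k**2 - 26*k - 25)/(2*(4*k**3 - 10*k**2 - 18*k - 1)).
Take A(k)=1/2, B(k)=1, C(k)=k**3 - 5*k**2/2 - 9*k/2 - 1/4.
Set up (1/2)·f(k+1) − (1)·f(k) − (k**3 - 5*k**2/2 - 9*k/2 - 1/4) = 0.
Bound: deg f ≤ 3.
Coefficient equations give f(k) = -(4*k**3 + 2*k**2 - 2*k + 3)/2.
R(k) = B(k−1)·f(k)/C(k) = -2*(4*k**3 + 2*k**2 - 2*k + 3)/(4*k**3 - 10*k**2 - 18*k - 1); s_k = R·t_k = (-4*k**3 - 2*k**2 + 2*k - 3)/2**k.
Verify: (4*k**3 - 10*k**2 - 18*k - 1)/(2*2**k) matches t_k.
Σ_(k=3)^(11) t_k = s_(12) − s_(3) = -7179/4096 − (-123/8) = 55797/4096.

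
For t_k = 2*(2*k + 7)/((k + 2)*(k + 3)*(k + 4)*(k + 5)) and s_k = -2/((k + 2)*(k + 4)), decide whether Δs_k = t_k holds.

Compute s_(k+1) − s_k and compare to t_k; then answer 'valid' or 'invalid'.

s_(k+1) = -2/((k + 3)*(k + 5))
s_(k+1) − s_k = 2*(2*k + 7)/(k**4 + 14*k**3 + 71*k**2 + 154*k + 120)
(s_(k+1) − s_k) − t_k = 0

Valid: the claim telescopes to t_k.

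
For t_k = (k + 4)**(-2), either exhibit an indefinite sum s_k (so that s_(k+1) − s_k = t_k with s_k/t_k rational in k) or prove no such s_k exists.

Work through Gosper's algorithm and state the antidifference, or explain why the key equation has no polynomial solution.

not Gosper-summable; s_k does not exist

The ratio is (k + 4)**2/(k + 5)**2.
Normal form (A,B,C) = (k**2 + 8*k + 16, k**2 + 10*k + 25, 1).
f must satisfy (k**2 + 8*k + 16)·f(k+1) − (k**2 + 8*k + 16)·f(k) = 1.
deg f ≤ 0 (via 2,2,0).
f = c0 ⇒ A·f(k+1) − B(k−1)·f(k) − C = -1. The system {-1 = 0} is inconsistent; no antidifference.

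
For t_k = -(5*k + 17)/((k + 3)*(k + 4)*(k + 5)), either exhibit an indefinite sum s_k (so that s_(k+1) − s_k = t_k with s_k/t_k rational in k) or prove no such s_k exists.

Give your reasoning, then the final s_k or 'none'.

s_k = k*(-4*k - 13)/(3*(k + 3)*(k + 4))

Step 1: r(k) = (k + 3)*(5*k + 22)/((k + 6)*(5*k + 17)).
A = k + 3, B = k + 6, C = k + 17/5.
Key eq: (k + 3)·f(k+1) = (k + 5)·f(k) + (k + 17/5).
d = 2 from the (1,1,1) case.
A polynomial solution: f(k) = k*(4*k + 13)/15.
Get s_k = R·t_k = k*(-4*k - 13)/(3*(k + 3)*(k + 4)) with R(k) = B(k−1)f(k)/C(k) = k*(k + 5)*(4*k + 13)/(3*(5*k + 17)).
Δs = (-5*k - 17)/(k**3 + 12*k**2 + 47*k + 60), as required.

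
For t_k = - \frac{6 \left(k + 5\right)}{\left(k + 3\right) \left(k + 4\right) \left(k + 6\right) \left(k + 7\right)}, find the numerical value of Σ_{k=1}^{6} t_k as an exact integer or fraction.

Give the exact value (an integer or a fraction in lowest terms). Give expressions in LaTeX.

Σ = -153/1820

t_(k+1)/t_k = (k + 3)*(k + 6)**2/((k + 5)**2*(k + 8)).
Gosper form: A/B · C(k+1)/C(k) with A=k + 3, B=k + 8, C=k**2 + 10*k + 25.
Key eq: (k + 3)·f(k+1) = (k + 7)·f(k) + (k**2 + 10*k + 25).
Degrees (1,1,2) ⇒ d ≤ 4.
Coefficient equations give f(k) = k*(k + 4)*(k + 5)*(k + 9)/36.
Certificate R = B(k−1)f/C = k*(k + 4)*(k + 7)*(k + 9)/(36*(k + 5)) gives s_k = k*(-k - 9)/(6*(k**2 + 9*k + 18)).
Δs = 6*(-k - 5)/(k**4 + 20*k**3 + 145*k**2 + 450*k + 504), as required.
Telescoping: Σ = s_(7) − s_(1) = -28/195 − (-5/84) = -153/1820.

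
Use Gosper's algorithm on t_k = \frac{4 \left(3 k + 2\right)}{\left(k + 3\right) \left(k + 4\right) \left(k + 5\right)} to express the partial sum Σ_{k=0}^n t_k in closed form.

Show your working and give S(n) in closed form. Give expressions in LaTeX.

t_(k+1)/t_k = (k + 3)*(3*k + 5)/((k + 6)*(3*k + 2)).
A = k + 3, B = k + 6, C = k + 2/3.
Need (k + 3)·f(k+1) − (k + 5)·f(k) = k + 2/3.
deg f ≤ 2 (via 1,1,1).
Solving with deg f ≤ 2: f(k) = k*(11*k + 5)/72.
Then R = B(k−1)f/C = k*(k + 5)*(11*k + 5)/(24*(3*k + 2)), so s_k = R(k)·t_k = k*(11*k + 5)/(6*(k + 3)*(k + 4)).
Δs = 4*(3*k + 2)/(k**3 + 12*k**2 + 47*k + 60), as required.
Σ_(k=0)^n t_k = s_(n+1) − s_(0) = ((11*n**2 + 27*n + 16)/(6*(n**2 + 9*n + 20))) − (0), i.e. (11*n**2 + 27*n + 16)/(6*(n**2 + 9*n + 20)).

S(n) = \frac{11 n^{2} + 27 n + 16}{6 \left(n^{2} + 9 n + 20\right)}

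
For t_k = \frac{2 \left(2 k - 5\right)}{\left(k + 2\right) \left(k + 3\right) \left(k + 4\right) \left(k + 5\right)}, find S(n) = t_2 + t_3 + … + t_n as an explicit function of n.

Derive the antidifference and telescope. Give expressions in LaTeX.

S(n) = \frac{n^{3} + 12 n^{2} - 73 n + 60}{60 \left(n^{3} + 12 n^{2} + 47 n + 60\right)}

t_(k+1)/t_k = (k + 2)*(2*k - 3)/((k + 6)*(2*k - 5)).
Gosper form: A/B · C(k+1)/C(k) with A=k + 2, B=k + 6, C=k - 5/2.
f must satisfy (k + 2)·f(k+1) − (k + 5)·f(k) = k - 5/2.
Bound: deg f ≤ 3.
A polynomial solution: f(k) = -k*(k**2 + 9*k + 50)/48.
Get s_k = R·t_k = k*(-k**2 - 9*k - 50)/(12*(k + 2)*(k + 3)*(k + 4)) with R(k) = B(k−1)f(k)/C(k) = -k*(k + 5)*(k**2 + 9*k + 50)/(24*(2*k - 5)).
Verify: 2*(2*k - 5)/(k**4 + 14*k**3 + 71*k**2 + 154*k + 120) matches t_k.
Evaluate: s_(n+1) = (-n**3 - 12*n**2 - 71*n - 60)/(12*(n**3 + 12*n**2 + 47*n + 60)); subtract s_(2) = -1/10 ⇒ S(n) = (n**3 + 12*n**2 - 73*n + 60)/(60*(n**3 + 12*n**2 + 47*n + 60)).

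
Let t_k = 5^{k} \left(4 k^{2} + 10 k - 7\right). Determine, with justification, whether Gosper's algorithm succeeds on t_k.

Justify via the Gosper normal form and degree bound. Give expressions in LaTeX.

The ratio is 5*(4*k**2 + 18*k + 7)/(4*k**2 + 10*k - 7).
Normal form (A,B,C) = (5, 1, k**2 + 5*k/2 - 7/4).
Need (5)·f(k+1) − (1)·f(k) = k**2 + 5*k/2 - 7/4.
Degrees (0,0,2) ⇒ d ≤ 2.
Match coefficients ⇒ f(k) = (k**2 - 3)/4.
So s_k = (B(k−1)f/C)·t_k = ((k**2 - 3)/(4*k**2 + 10*k - 7))·t_k = 5**k*(k**2 - 3).
Verify: 5**k*(4*k**2 + 10*k - 7) matches t_k.

Yes. s_k = 5^{k} \left(k^{2} - 3\right).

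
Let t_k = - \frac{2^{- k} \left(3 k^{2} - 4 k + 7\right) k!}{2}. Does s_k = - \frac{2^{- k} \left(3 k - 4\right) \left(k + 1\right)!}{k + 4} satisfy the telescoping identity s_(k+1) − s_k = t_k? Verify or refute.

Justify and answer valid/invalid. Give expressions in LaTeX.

Invalid: residual \frac{3 \cdot 2^{- k} \left(3 k^{3} + 8 k^{2} - 15 k + 36\right) k!}{2 \left(k + 4\right) \left(k + 5\right)} ≠ 0.

s_(k+1) = -(3*k - 1)*factorial(k + 2)/(2*2**k*(k + 5))
s_(k+1) − s_k = -(3*k**3 + 11*k**2 - 4*k + 32)*factorial(k + 1)/(2*2**k*(k + 4)*(k + 5))
(s_(k+1) − s_k) − t_k = 3*(3*k**3 + 8*k**2 - 15*k + 36)*factorial(k)/(2*2**k*(k + 4)*(k + 5))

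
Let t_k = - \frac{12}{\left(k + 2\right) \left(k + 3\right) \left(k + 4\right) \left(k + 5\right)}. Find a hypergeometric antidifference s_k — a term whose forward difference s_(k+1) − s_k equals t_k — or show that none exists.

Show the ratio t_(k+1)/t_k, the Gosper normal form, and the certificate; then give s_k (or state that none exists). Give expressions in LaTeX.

Step 1: r(k) = (k + 2)/(k + 6).
So A=k + 2 and B=k + 6, with C=1.
Need (k + 2)·f(k+1) − (k + 5)·f(k) = 1.
From deg A=1, deg B=1, deg C=0: d=3.
A polynomial solution: f(k) = k*(k**2 + 9*k + 26)/72.
Then R = B(k−1)f/C = k*(k + 5)*(k**2 + 9*k + 26)/72, so s_k = R(k)·t_k = k*(-k**2 - 9*k - 26)/(6*(k + 2)*(k + 3)*(k + 4)).
Δs = -12/(k**4 + 14*k**3 + 71*k**2 + 154*k + 120), as required.

s_k = \frac{k \left(- k^{2} - 9 k - 26\right)}{6 \left(k + 2\right) \left(k + 3\right) \left(k + 4\right)}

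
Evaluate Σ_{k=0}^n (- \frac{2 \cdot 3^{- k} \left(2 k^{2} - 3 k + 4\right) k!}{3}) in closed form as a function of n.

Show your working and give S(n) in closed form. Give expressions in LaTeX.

S(n) = - \frac{3^{- n} \left(6 \cdot 3^{n} + 4 n^{2} n! + 6 n n! + 2 n!\right)}{3}

The ratio is (k + 1)*(-3*k + 2*(k + 1)**2 + 1)/(3*(2*k**2 - 3*k + 4)).
So A=k/3 + 1/3 and B=1, with C=k**2 - 3*k/2 + 2.
Set up (k/3 + 1/3)·f(k+1) − (1)·f(k) − (k**2 - 3*k/2 + 2) = 0.
d = 1 from the (1,0,2) case.
A polynomial solution: f(k) = 3*(2*k - 1)/2.
R(k) = B(k−1)·f(k)/C(k) = 3*(2*k - 1)/(2*k**2 - 3*k + 4); s_k = R·t_k = -2*(2*k - 1)*factorial(k)/3**k.
Verify: -2*(2*k**2 - 3*k + 4)*factorial(k)/(3*3**k) matches t_k.
Σ_(k=0)^n t_k = s_(n+1) − s_(0) = (-2*3**(-n - 1)*(2*n + 1)*factorial(n + 1)) − (2), i.e. -(6*3**n + 4*n**2*factorial(n) + 6*n*factorial(n) + 2*factorial(n))/(3*3**n).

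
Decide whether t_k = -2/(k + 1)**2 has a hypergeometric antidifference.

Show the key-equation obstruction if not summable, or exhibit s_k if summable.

r(k) = (k + 1)**2/(k + 2)**2 after simplifying.
Take A(k)=k**2 + 2*k + 1, B(k)=k**2 + 4*k + 4, C(k)=1.
Solve (k**2 + 2*k + 1)·f(k+1) − (k**2 + 2*k + 1)·f(k) = 1.
deg f ≤ 0 (via 2,2,0).
Write f(k) = c0. Then LHS − RHS = -1, requiring -1 = 0: contradictory. No certificate.

No — the linear system for f has no solution.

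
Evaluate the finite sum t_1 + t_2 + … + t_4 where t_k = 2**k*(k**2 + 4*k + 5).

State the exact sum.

Σ = 888

Ratio r(k) = 2*(k**2 + 6*k + 10)/(k**2 + 4*k + 5).
Factor: A=2; B=1; C=k**2 + 4*k + 5.
f must satisfy (2)·f(k+1) − (1)·f(k) = k**2 + 4*k + 5.
deg f ≤ 2 (via 0,0,2).
Solving with deg f ≤ 2: f(k) = k**2 + 3.
R(k) = B(k−1)·f(k)/C(k) = (k**2 + 3)/(k**2 + 4*k + 5); s_k = R·t_k = 2**k*(k**2 + 3).
Verify: 2**k*(k**2 + 4*k + 5) matches t_k.
Telescoping: Σ = s_(5) − s_(1) = 896 − (8) = 888.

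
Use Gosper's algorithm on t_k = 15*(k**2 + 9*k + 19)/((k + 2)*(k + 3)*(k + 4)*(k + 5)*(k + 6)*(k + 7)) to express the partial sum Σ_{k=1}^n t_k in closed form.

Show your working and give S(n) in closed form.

S(n) = n*(n**2 + 15*n + 71)/(21*(n**3 + 15*n**2 + 71*n + 105))

Step 1: r(k) = (k + 2)*(9*k + (k + 1)**2 + 28)/((k + 8)*(k**2 + 9*k + 19)).
Factor: A=k + 2; B=k + 8; C=k**2 + 9*k + 19.
Key eq: (k + 2)·f(k+1) = (k + 7)·f(k) + (k**2 + 9*k + 19).
d = 5 from the (1,1,2) case.
Solving with deg f ≤ 5: f(k) = k*(k + 3)*(k + 5)*(k**2 + 12*k + 44)/144.
Certificate R = B(k−1)f/C = k*(k + 3)*(k + 5)*(k + 7)*(k**2 + 12*k + 44)/(144*(k**2 + 9*k + 19)) gives s_k = 5*k*(k**2 + 12*k + 44)/(48*(k**3 + 12*k**2 + 44*k + 48)).
Verify: 15*(k**2 + 9*k + 19)/(k**6 + 27*k**5 + 295*k**4 + 1665*k**3 + 5104*k**2 + 8028*k + 5040) matches t_k.
Telescope: S(n) = s_(n+1) − s_(1) = 5*(n**3 + 15*n**2 + 71*n + 57)/(48*(n**3 + 15*n**2 + 71*n + 105)) − (19/336) = n*(n**2 + 15*n + 71)/(21*(n**3 + 15*n**2 + 71*n + 105)).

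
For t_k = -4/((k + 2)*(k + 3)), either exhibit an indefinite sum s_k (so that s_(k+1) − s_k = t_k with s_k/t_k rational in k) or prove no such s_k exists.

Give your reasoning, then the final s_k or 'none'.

s_k = -2*k/(k + 2)

t_(k+1)/t_k = (k + 2)/(k + 4).
Normal form (A,B,C) = (k + 2, k + 4, 1).
Key eq: (k + 2)·f(k+1) = (k + 3)·f(k) + (1).
d = 1 from the (1,1,0) case.
A polynomial solution: f(k) = k/2.
Then R = B(k−1)f/C = k*(k + 3)/2, so s_k = R(k)·t_k = -2*k/(k + 2).
Δs = -4/(k**2 + 5*k + 6), as required.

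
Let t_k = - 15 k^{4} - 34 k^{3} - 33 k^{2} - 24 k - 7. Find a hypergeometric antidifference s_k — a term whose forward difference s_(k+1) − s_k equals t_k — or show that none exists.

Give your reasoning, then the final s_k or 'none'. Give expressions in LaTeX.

Compute t_(k+1)/t_k: get (15*k**4 + 94*k**3 + 225*k**2 + 252*k + 113)/(15*k**4 + 34*k**3 + 33*k**2 + 24*k + 7).
Normal form (A,B,C) = (1, 1, k**4 + 34*k**3/15 + 11*k**2/5 + 8*k/5 + 7/15).
Key eq: (1)·f(k+1) = (1)·f(k) + (k**4 + 34*k**3/15 + 11*k**2/5 + 8*k/5 + 7/15).
From deg A=0, deg B=0, deg C=4: d=5.
Coefficient equations give f(k) = k**2*(3*k + 4)*(k**2 - k + 1)/15.
So s_k = (B(k−1)f/C)·t_k = (k**2*(3*k + 4)*(k**2 - k + 1)/(15*k**4 + 34*k**3 + 33*k**2 + 24*k + 7))·t_k = k**2*(-3*k**3 - k**2 + k - 4).
Verify: -15*k**4 - 34*k**3 - 33*k**2 - 24*k - 7 matches t_k.

s_k = k^{2} \left(- 3 k^{3} - k^{2} + k - 4\right)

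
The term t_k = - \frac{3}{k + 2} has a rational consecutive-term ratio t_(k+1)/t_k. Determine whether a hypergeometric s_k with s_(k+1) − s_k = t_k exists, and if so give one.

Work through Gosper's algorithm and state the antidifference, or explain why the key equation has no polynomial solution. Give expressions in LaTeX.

Step 1: r(k) = (k + 2)/(k + 3).
So A=k + 2 and B=k + 3, with C=1.
Set up (k + 2)·f(k+1) − (k + 2)·f(k) − (1) = 0.
Degrees (1,1,0) ⇒ d ≤ 0.
Generic f = c0 gives residual -1; -1 = 0 cannot hold, so t_k is not Gosper-summable.

no hypergeometric antidifference exists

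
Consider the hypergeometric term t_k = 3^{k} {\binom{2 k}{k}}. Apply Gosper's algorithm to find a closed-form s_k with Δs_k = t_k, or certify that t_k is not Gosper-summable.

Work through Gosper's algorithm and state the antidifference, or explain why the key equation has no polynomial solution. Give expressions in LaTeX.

none — t_k is not Gosper-summable

t_(k+1)/t_k = 6*(2*k + 1)/(k + 1).
A = 12*k + 6, B = k + 1, C = 1.
f must satisfy (12*k + 6)·f(k+1) − (k)·f(k) = 1.
Bound: deg f ≤ -1.
deg f ≤ -1 is impossible — no certificate.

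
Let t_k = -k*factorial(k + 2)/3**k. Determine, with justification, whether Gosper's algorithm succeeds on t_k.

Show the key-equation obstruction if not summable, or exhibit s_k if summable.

r(k) = (k + 1)*(k + 3)/(3*k) after simplifying.
Take A(k)=k/3 + 1, B(k)=1, C(k)=k.
Set up (k/3 + 1)·f(k+1) − (1)·f(k) − (k) = 0.
d = 0 from the (1,0,1) case.
Solve for f: f(k) = 3 (degree 0 ≤ 0).
R(k) = B(k−1)·f(k)/C(k) = 3/k; s_k = R·t_k = -3**(1 - k)*factorial(k + 2).
Δs = -k*factorial(k + 2)/3**k, as required.

Yes. s_k = -3**(1 - k)*factorial(k + 2).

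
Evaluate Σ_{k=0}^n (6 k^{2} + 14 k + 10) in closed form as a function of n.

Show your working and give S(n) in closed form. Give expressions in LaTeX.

t_(k+1)/t_k = (3*k**2 + 13*k + 15)/(3*k**2 + 7*k + 5).
Take A(k)=1, B(k)=1, C(k)=k**2 + 7*k/3 + 5/3.
Need (1)·f(k+1) − (1)·f(k) = k**2 + 7*k/3 + 5/3.
deg f ≤ 3 (via 0,0,2).
Match coefficients ⇒ f(k) = k*(k**2 + 2*k + 2)/3.
R(k) = B(k−1)·f(k)/C(k) = k*(k**2 + 2*k + 2)/(3*k**2 + 7*k + 5); s_k = R·t_k = 2*k*(k**2 + 2*k + 2).
Verify: 6*k**2 + 14*k + 10 matches t_k.
Telescope: S(n) = s_(n+1) − s_(0) = 2*n**3 + 10*n**2 + 18*n + 10 − (0) = 2*n**3 + 10*n**2 + 18*n + 10.

S(n) = 2 n^{3} + 10 n^{2} + 18 n + 10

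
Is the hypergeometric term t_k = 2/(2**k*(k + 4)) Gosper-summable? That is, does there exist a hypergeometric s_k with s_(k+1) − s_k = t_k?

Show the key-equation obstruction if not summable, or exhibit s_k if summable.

No — negative degree bound, so no certificate f.

Compute t_(k+1)/t_k: get (k + 4)/(2*(k + 5)).
A = k/2 + 2, B = k + 5, C = 1.
Need (k/2 + 2)·f(k+1) − (k + 4)·f(k) = 1.
deg f ≤ -1 (via 1,1,0).
d = -1 < 0 ⇒ no nonzero polynomial f; not summable.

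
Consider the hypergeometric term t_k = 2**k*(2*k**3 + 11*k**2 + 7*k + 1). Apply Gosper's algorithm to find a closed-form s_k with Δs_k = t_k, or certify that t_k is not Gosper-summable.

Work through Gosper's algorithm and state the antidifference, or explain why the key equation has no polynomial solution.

Step 1: r(k) = 2*(2*k**3 + 17*k**2 + 35*k + 21)/(2*k**3 + 11*k**2 + 7*k + 1).
Take A(k)=2, B(k)=1, C(k)=k**3 + 11*k**2/2 + 7*k/2 + 1/2.
Key eq: (2)·f(k+1) = (1)·f(k) + (k**3 + 11*k**2/2 + 7*k/2 + 1/2).
Bound: deg f ≤ 3.
Solve for f: f(k) = (2*k**3 - k**2 - k + 1)/2 (degree 3 ≤ 3).
So s_k = (B(k−1)f/C)·t_k = ((2*k**3 - k**2 - k + 1)/((2*k + 1)*(k**2 + 5*k + 1)))·t_k = 2**k*(2*k**3 - k**2 - k + 1).
Check: Δs_k = 2**k*(2*k**3 + 11*k**2 + 7*k + 1). ✓

s_k = 2**k*(2*k**3 - k**2 - k + 1)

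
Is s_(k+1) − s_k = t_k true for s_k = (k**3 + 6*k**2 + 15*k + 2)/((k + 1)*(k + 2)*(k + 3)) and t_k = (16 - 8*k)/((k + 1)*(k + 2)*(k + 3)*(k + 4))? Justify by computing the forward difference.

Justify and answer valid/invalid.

s_(k+1) = (15*k + (k + 1)**3 + 6*(k + 1)**2 + 17)/((k + 2)*(k + 3)*(k + 4))
s_(k+1) − s_k = 8*(2 - k)/(k**4 + 10*k**3 + 35*k**2 + 50*k + 24)
(s_(k+1) − s_k) − t_k = 0

Valid: the claim telescopes to t_k.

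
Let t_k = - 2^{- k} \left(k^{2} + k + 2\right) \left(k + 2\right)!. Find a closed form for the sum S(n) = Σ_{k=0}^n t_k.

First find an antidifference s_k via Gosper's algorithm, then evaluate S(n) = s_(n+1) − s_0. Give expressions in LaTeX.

The ratio is (k + 3)*(k + (k + 1)**2 + 3)/(2*(k**2 + k + 2)).
So A=k/2 + 3/2 and B=1, with C=k**2 + k + 2.
Set up (k/2 + 3/2)·f(k+1) − (1)·f(k) − (k**2 + k + 2) = 0.
deg f ≤ 1 (via 1,0,2).
Match coefficients ⇒ f(k) = 2*(k - 1).
Get s_k = R·t_k = -2**(1 - k)*(k - 1)*factorial(k + 2) with R(k) = B(k−1)f(k)/C(k) = 2*(k - 1)/(k**2 + k + 2).
Δs = -(k**2 + k + 2)*factorial(k + 2)/2**k, as required.
Telescope: S(n) = s_(n+1) − s_(0) = -n*factorial(n + 3)/2**n − (4) = -4 - n*factorial(n + 3)/2**n.

S(n) = -4 - 2^{- n} n \left(n + 3\right)!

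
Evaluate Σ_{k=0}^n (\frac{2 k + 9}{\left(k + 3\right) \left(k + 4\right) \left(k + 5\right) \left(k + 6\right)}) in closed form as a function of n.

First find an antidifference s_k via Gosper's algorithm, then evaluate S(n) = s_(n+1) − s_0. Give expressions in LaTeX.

S(n) = \frac{n^{2} + 10 n + 9}{15 \left(n^{2} + 10 n + 24\right)}

r(k) = (k + 3)*(2*k + 11)/((k + 7)*(2*k + 9)) after simplifying.
Normal form (A,B,C) = (k + 3, k + 7, k + 9/2).
Set up (k + 3)·f(k+1) − (k + 6)·f(k) − (k + 9/2) = 0.
Bound: deg f ≤ 3.
Coefficient equations give f(k) = k*(k + 4)*(k + 8)/30.
R(k) = B(k−1)·f(k)/C(k) = k*(k + 4)*(k + 6)*(k + 8)/(15*(2*k + 9)); s_k = R·t_k = k*(k + 8)/(15*(k**2 + 8*k + 15)).
Check: Δs_k = (2*k + 9)/(k**4 + 18*k**3 + 119*k**2 + 342*k + 360). ✓
Telescope: S(n) = s_(n+1) − s_(0) = (n**2 + 10*n + 9)/(15*(n**2 + 10*n + 24)) − (0) = (n**2 + 10*n + 9)/(15*(n**2 + 10*n + 24)).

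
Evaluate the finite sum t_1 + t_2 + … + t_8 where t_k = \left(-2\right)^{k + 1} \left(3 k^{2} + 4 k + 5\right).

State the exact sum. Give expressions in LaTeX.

Σ = -83960

The ratio is 2*(-3*k**2 - 10*k - 12)/(3*k**2 + 4*k + 5).
Normal form (A,B,C) = (-2, 1, k**2 + 4*k/3 + 5/3).
Need (-2)·f(k+1) − (1)·f(k) = k**2 + 4*k/3 + 5/3.
d = 2 from the (0,0,2) case.
Match coefficients ⇒ f(k) = -(k**2 + 1)/3.
So s_k = (B(k−1)f/C)·t_k = (-(k**2 + 1)/(3*k**2 + 4*k + 5))·t_k = 2*(-2)**k*(k**2 + 1).
s_(k+1) − s_k = (-2)**(k + 1)*(3*k**2 + 4*k + 5) = t_k.
Σ_(k=1)^(8) t_k = s_(9) − s_(1) = -83968 − (-8) = -83960.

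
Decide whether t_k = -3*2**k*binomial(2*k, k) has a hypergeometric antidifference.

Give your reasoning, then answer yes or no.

Ratio r(k) = 4*(2*k + 1)/(k + 1).
So A=8*k + 4 and B=k + 1, with C=1.
Solve (8*k + 4)·f(k+1) − (k)·f(k) = 1.
Bound: deg f ≤ -1.
Bound -1 < 0, so the key equation has no polynomial solution.

No; the degree bound rules out any f.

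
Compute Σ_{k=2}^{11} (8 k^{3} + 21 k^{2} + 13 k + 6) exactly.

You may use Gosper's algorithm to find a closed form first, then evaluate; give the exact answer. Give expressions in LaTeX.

The ratio is (8*k**3 + 45*k**2 + 79*k + 48)/(8*k**3 + 21*k**2 + 13*k + 6).
Normal form (A,B,C) = (1, 1, k**3 + 21*k**2/8 + 13*k/8 + 3/4).
Solve (1)·f(k+1) − (1)·f(k) = k**3 + 21*k**2/8 + 13*k/8 + 3/4.
Bound: deg f ≤ 4.
Match coefficients ⇒ f(k) = k*(2*k**3 + 3*k**2 - 2*k + 3)/8.
Then R = B(k−1)f/C = k*(2*k**3 + 3*k**2 - 2*k + 3)/((k + 2)*(8*k**2 + 5*k + 3)), so s_k = R(k)·t_k = k*(2*k**3 + 3*k**2 - 2*k + 3).
Verify: 8*k**3 + 21*k**2 + 13*k + 6 matches t_k.
Telescoping: Σ = s_(12) − s_(2) = 46404 − (54) = 46350.

Σ = 46350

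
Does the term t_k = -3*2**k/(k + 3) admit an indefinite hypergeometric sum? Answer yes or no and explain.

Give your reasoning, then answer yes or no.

No — t_k has no hypergeometric antidifference.

r(k) = 2*(k + 3)/(k + 4) after simplifying.
So A=2*k + 6 and B=k + 4, with C=1.
Key eq: (2*k + 6)·f(k+1) = (k + 3)·f(k) + (1).
d = -1 from the (1,1,0) case.
Bound -1 < 0, so the key equation has no polynomial solution.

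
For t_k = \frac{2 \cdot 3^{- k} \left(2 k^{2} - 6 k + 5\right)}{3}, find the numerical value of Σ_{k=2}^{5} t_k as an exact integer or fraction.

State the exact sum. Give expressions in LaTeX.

t_(k+1)/t_k = (2*k**2 - 2*k + 1)/(3*(2*k**2 - 6*k + 5)).
Normal form (A,B,C) = (1/3, 1, k**2 - 3*k + 5/2).
Set up (1/3)·f(k+1) − (1)·f(k) − (k**2 - 3*k + 5/2) = 0.
d = 2 from the (0,0,2) case.
Match coefficients ⇒ f(k) = -3*(k**2 - 2*k + 2)/2.
Certificate R = B(k−1)f/C = -3*(k**2 - 2*k + 2)/(2*k**2 - 6*k + 5) gives s_k = 2*(-k**2 + 2*k - 2)/3**k.
Δs = 2*(2*k**2 - 6*k + 5)/(3*3**k), as required.
Sum = s_(6) − s_(2); s_(6) = -52/729, s_(2) = -4/9 ⇒ 272/729.

Σ = 272/729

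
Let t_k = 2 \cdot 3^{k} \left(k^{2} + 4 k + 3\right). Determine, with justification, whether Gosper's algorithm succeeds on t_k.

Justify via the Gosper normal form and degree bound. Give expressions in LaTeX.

Step 1: r(k) = 3*(k**2 + 6*k + 8)/(k**2 + 4*k + 3).
A = 3, B = 1, C = k**2 + 4*k + 3.
f must satisfy (3)·f(k+1) − (1)·f(k) = k**2 + 4*k + 3.
Degrees (0,0,2) ⇒ d ≤ 2.
Coefficient equations give f(k) = k*(k + 1)/2.
Certificate R = B(k−1)f/C = k/(2*(k + 3)) gives s_k = 3**k*k*(k + 1).
s_(k+1) − s_k = 2*3**k*(k + 1)*(k + 3) = t_k.

Yes. s_k = 3^{k} k \left(k + 1\right).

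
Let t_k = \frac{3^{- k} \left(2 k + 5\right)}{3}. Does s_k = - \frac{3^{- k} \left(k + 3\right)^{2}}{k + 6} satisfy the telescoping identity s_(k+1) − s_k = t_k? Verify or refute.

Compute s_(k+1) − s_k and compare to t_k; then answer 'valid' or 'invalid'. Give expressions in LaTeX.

Invalid: residual \frac{3^{- k} \left(- 2 k^{2} - 20 k - 39\right)}{k^{2} + 13 k + 42} ≠ 0.

s_(k+1) = -(k + 4)**2/(3*3**k*(k + 7))
s_(k+1) − s_k = (2*k**3 + 25*k**2 + 89*k + 93)/(3*3**k*(k**2 + 13*k + 42))
(s_(k+1) − s_k) − t_k = (-2*k**2 - 20*k - 39)/(3**k*(k**2 + 13*k + 42))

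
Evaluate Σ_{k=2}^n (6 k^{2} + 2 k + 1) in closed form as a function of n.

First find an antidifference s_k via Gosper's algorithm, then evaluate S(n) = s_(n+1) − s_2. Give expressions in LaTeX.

Ratio r(k) = (6*k**2 + 14*k + 9)/(6*k**2 + 2*k + 1).
Gosper form: A/B · C(k+1)/C(k) with A=1, B=1, C=k**2 + k/3 + 1/6.
Key eq: (1)·f(k+1) = (1)·f(k) + (k**2 + k/3 + 1/6).
From deg A=0, deg B=0, deg C=2: d=3.
Coefficient equations give f(k) = k*(2*k**2 - 2*k + 1)/6.
Then R = B(k−1)f/C = k*(2*k**2 - 2*k + 1)/(6*k**2 + 2*k + 1), so s_k = R(k)·t_k = k*(2*k**2 - 2*k + 1).
Δs = 6*k**2 + 2*k + 1, as required.
Telescope: S(n) = s_(n+1) − s_(2) = 2*n**3 + 4*n**2 + 3*n + 1 − (10) = 2*n**3 + 4*n**2 + 3*n - 9.

S(n) = 2 n^{3} + 4 n^{2} + 3 n - 9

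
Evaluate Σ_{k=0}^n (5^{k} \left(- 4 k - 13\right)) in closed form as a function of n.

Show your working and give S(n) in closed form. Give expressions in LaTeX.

Step 1: r(k) = 5*(4*k + 17)/(4*k + 13).
Normal form (A,B,C) = (5, 1, k + 13/4).
Key eq: (5)·f(k+1) = (1)·f(k) + (k + 13/4).
deg f ≤ 1 (via 0,0,1).
Solve for f: f(k) = (k + 2)/4 (degree 1 ≤ 1).
Get s_k = R·t_k = 5**k*(-k - 2) with R(k) = B(k−1)f(k)/C(k) = (k + 2)/(4*k + 13).
Δs = 5**k*(-4*k - 13), as required.
Evaluate: s_(n+1) = 5**(n + 1)*(-n - 3); subtract s_(0) = -2 ⇒ S(n) = -5*5**n*n - 15*5**n + 2.

S(n) = - 5 \cdot 5^{n} n - 15 \cdot 5^{n} + 2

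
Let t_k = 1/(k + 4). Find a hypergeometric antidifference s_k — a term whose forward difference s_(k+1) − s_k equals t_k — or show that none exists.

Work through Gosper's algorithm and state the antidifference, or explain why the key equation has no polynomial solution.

t_(k+1)/t_k = (k + 4)/(k + 5).
Gosper form: A/B · C(k+1)/C(k) with A=k + 4, B=k + 5, C=1.
Solve (k + 4)·f(k+1) − (k + 4)·f(k) = 1.
d = 0 from the (1,1,0) case.
Write f(k) = c0. Then LHS − RHS = -1, requiring -1 = 0: contradictory. No certificate.

none (Gosper's algorithm certifies no s_k)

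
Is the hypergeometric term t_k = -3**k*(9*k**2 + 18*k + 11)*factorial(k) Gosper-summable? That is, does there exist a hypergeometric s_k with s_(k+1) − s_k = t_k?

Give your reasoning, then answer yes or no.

Yes. s_k = -3**k*(3*k + 1)*factorial(k).

r(k) = 3*(9*k**3 + 45*k**2 + 74*k + 38)/(9*k**2 + 18*k + 11) after simplifying.
So A=3*k + 3 and B=1, with C=k**2 + 2*k + 11/9.
f must satisfy (3*k + 3)·f(k+1) − (1)·f(k) = k**2 + 2*k + 11/9.
From deg A=1, deg B=0, deg C=2: d=1.
Coefficient equations give f(k) = (3*k + 1)/9.
Then R = B(k−1)f/C = (3*k + 1)/(9*k**2 + 18*k + 11), so s_k = R(k)·t_k = -3**k*(3*k + 1)*factorial(k).
Verify: -3**k*(9*k**2 + 18*k + 11)*factorial(k) matches t_k.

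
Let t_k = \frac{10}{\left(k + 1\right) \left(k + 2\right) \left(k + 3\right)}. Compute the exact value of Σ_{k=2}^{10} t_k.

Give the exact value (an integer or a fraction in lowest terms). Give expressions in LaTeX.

Σ = 5/13

r(k) = (k + 1)/(k + 4) after simplifying.
So A=k + 1 and B=k + 4, with C=1.
Solve (k + 1)·f(k+1) − (k + 3)·f(k) = 1.
Degrees (1,1,0) ⇒ d ≤ 2.
Coefficient equations give f(k) = k*(k + 3)/4.
Get s_k = R·t_k = 5*k*(k + 3)/(2*(k + 1)*(k + 2)) with R(k) = B(k−1)f(k)/C(k) = k*(k + 3)**2/4.
Δs = 10/(k**3 + 6*k**2 + 11*k + 6), as required.
Σ_(k=2)^(10) t_k = s_(11) − s_(2) = 385/156 − (25/12) = 5/13.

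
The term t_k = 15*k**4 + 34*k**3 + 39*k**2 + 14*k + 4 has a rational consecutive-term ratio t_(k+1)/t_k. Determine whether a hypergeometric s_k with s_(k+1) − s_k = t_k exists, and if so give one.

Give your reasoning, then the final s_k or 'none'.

s_k = k*(3*k**4 + k**3 + k**2 - 4*k + 3)

t_(k+1)/t_k = (15*k**4 + 94*k**3 + 231*k**2 + 254*k + 106)/(15*k**4 + 34*k**3 + 39*k**2 + 14*k + 4).
A = 1, B = 1, C = k**4 + 34*k**3/15 + 13*k**2/5 + 14*k/15 + 4/15.
Need (1)·f(k+1) − (1)·f(k) = k**4 + 34*k**3/15 + 13*k**2/5 + 14*k/15 + 4/15.
Bound: deg f ≤ 5.
Solving with deg f ≤ 5: f(k) = k*(3*k**4 + k**3 + k**2 - 4*k + 3)/15.
Then R = B(k−1)f/C = k*(3*k**4 + k**3 + k**2 - 4*k + 3)/(15*k**4 + 34*k**3 + 39*k**2 + 14*k + 4), so s_k = R(k)·t_k = k*(3*k**4 + k**3 + k**2 - 4*k + 3).
Δs = 15*k**4 + 34*k**3 + 39*k**2 + 14*k + 4, as required.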